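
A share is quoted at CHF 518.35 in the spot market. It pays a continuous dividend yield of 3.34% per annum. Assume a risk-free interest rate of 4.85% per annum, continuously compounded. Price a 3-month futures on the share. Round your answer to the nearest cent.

F = S·e^((r − q)T) = 518.35 · e^((0.0485 − 0.0334) × 3/12)
= 518.35 · e^0.003775 = 518.35 × 1.003782
F = CHF 520.31

CHF 520.31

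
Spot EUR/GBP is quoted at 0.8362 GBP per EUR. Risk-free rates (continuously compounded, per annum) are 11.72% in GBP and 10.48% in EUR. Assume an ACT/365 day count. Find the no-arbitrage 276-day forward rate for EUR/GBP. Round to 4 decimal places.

0.8441

F = S·e^((r_GBP − r_EUR)T) = 0.8362 · e^((0.1172 − 0.1048) × 276/365)
= 0.8362 · e^0.009376 = 0.8362 × 1.009420
F = 0.8441 GBP per EUR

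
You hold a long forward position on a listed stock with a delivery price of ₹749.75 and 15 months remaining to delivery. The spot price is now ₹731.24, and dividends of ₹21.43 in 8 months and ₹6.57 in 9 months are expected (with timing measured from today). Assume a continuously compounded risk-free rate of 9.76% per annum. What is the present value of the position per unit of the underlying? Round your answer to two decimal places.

PV(remaining dividends) I = 21.43·e^(−0.0976·8/12) + 6.57·e^(−0.0976·9/12) = 26.1863
Current forward F = (S − I)·e^(rT) = (731.24 − 26.1863)·e^(0.0976·15/12) = 705.0537 × 1.129754 = 796.5372
Value (long) = (F − K)·e^(−rT) = (796.5372 − 749.75) × 0.885148 = 41.4136
Value = ₹41.41

₹41.41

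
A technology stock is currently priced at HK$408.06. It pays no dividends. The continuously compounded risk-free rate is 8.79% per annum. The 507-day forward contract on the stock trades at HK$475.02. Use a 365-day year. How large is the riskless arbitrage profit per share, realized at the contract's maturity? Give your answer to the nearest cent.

HK$13.97 per share

Fair forward: F* = S·e^(carry·T), with carry = r = 0.0879
F* = 408.06 · e^(0.0879 × 507/365) = 408.06 · e^0.122097 = 408.06 × 1.129864 = HK$461.0523
Market HK$475.02 > fair HK$461.0523: forward overpriced → cash-and-carry (buy spot, short the forward).
At maturity, profit = |F_mkt − F*| = |475.02 − 461.0523| = HK$13.97 per share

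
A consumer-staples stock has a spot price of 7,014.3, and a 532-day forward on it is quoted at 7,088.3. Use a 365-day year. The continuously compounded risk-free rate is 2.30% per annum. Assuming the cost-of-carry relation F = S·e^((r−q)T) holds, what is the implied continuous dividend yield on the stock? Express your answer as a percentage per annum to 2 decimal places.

1.58%

From F = S·e^((r−q)T): (r − q) = ln(F/S)/T
ln(7088.3/7014.3) = ln(1.010550) = 0.010495
(r − q) = 0.010495 / (532/365) = 0.007201
q = r − ln(F/S)/T = 0.0230 − 0.007201 = 0.015799
q = 1.58%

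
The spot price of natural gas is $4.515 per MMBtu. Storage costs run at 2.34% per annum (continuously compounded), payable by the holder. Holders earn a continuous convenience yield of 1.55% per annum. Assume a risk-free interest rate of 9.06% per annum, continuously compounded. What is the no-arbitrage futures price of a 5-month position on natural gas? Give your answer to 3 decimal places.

Net carry = r + u − y = 0.0906 + 0.0234 − 0.0155 = 0.0985
F = S·e^((r+u−y)T) = 4.515 · e^(0.0985 × 5/12) = 4.515 · e^0.041042
= 4.515 × 1.041896 = $4.704 per MMBtu

$4.704 per MMBtu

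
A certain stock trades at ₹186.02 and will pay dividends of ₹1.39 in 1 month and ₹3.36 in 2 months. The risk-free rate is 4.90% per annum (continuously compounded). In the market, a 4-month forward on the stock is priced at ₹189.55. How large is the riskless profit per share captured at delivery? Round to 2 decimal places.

₹5.26 per share

PV(dividends) I = 1.39·e^(−0.0490·1/12) + 3.36·e^(−0.0490·2/12) = 4.7170
Fair forward F* = (S − I)·e^(rT) = (186.02 − 4.7170)·e^0.016333 = 181.3030 × 1.016467 = 184.2885
Market ₹189.55 > fair 184.2885: forward overpriced → cash-and-carry (borrow at r, buy the stock and collect the dividends, short the forward).
Profit at T = |F_mkt − F*| = |189.55 − 184.2885| = ₹5.26 per share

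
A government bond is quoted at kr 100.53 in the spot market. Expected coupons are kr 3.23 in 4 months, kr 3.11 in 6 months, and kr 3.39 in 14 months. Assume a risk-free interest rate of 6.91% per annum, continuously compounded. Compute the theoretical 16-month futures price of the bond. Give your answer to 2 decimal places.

kr 100.05

PV(coupons) I = 3.23·e^(−0.0691·4/12) + 3.11·e^(−0.0691·6/12) + 3.39·e^(−0.0691·14/12)
I = 3.1565 + 3.0044 + 3.1274 = 9.2883
F = (S − I)·e^(rT) = (100.53 − 9.2883) · e^(0.0691·16/12)
= 91.2417 · e^0.092133 = 91.2417 × 1.096511 = kr 100.05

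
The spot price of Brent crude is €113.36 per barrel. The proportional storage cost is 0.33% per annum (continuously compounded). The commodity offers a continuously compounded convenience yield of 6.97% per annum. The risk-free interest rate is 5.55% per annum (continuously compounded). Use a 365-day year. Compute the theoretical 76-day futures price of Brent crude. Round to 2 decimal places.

€113.10 per barrel

Net carry = r + u − y = 0.0555 + 0.0033 − 0.0697 = -0.0109
F = S·e^((r+u−y)T) = 113.36 · e^(-0.0109 × 76/365) = 113.36 · e^-0.002270
= 113.36 × 0.997733 = €113.10 per barrel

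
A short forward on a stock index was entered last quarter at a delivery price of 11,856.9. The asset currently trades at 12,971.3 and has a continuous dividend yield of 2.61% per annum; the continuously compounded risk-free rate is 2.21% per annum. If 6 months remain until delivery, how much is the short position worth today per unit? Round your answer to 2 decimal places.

-1076.52

Current fair forward for the remaining 6 months: F = S·e^((r − q)·T), (r − q) = 0.0221 − 0.0261 = -0.0040
F = 12971.3 · e^(-0.0040 × 6/12) = 12971.3 × 0.99800200 = 12945.3833
Value of long forward = (F − K)·e^(−rT) = (12945.3833 − 11856.9) · e^(−0.0221·6/12)
= 1088.4833 × 0.98901083 = 1076.52
Short position value = −(long value) = -1076.52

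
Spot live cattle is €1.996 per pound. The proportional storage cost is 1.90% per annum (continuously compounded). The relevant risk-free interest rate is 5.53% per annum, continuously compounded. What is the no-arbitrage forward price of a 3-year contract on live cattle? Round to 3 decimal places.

€2.494 per pound

Net carry = r + u − y = 0.0553 + 0.0190 − 0.0000 = 0.0743
F = S·e^((r+u−y)T) = 1.996 · e^(0.0743 × 3) = 1.996 · e^0.222900
= 1.996 × 1.249696 = €2.494 per pound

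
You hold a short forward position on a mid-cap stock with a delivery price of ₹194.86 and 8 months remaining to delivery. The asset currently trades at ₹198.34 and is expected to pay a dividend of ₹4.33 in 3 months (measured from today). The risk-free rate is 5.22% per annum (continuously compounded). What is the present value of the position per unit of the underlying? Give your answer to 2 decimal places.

-₹5.87

PV(remaining dividends) I = 4.33·e^(−0.0522·3/12) = 4.2739
Current forward F = (S − I)·e^(rT) = (198.34 − 4.2739)·e^(0.0522·8/12) = 194.0661 × 1.035413 = 200.9386
Value (long) = (F − K)·e^(−rT) = (200.9386 − 194.86) × 0.965799 = 5.8707
Short position value = −(long value) = -₹5.87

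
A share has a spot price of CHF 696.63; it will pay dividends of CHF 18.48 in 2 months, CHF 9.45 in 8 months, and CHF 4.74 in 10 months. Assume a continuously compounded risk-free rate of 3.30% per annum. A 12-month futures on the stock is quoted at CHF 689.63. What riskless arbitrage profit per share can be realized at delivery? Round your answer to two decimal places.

CHF 2.94 per share

PV(dividends) I = 18.48·e^(−0.0330·2/12) + 9.45·e^(−0.0330·8/12) + 4.74·e^(−0.0330·10/12) = 32.2344
Fair futures F* = (S − I)·e^(rT) = (696.63 − 32.2344)·e^0.033000 = 664.3956 × 1.033551 = 686.6867
Market CHF 689.63 > fair 686.6867: forward overpriced → cash-and-carry (borrow at r, buy the stock and collect the dividends, short the forward).
Profit at T = |F_mkt − F*| = |689.63 − 686.6867| = CHF 2.94 per share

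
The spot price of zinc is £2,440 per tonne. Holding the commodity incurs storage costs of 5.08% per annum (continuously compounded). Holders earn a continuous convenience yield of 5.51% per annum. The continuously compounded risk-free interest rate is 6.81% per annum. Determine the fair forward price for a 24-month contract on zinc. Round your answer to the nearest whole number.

£2,772 per tonne

Net carry = r + u − y = 0.0681 + 0.0508 − 0.0551 = 0.0638
F = S·e^((r+u−y)T) = 2440 · e^(0.0638 × 24/12) = 2440 · e^0.127600
= 2440 × 1.136098 = £2,772 per tonne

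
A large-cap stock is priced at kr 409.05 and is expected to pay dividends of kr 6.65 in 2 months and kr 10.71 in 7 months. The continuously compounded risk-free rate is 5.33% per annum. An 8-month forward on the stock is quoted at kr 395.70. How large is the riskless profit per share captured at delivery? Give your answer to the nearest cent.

kr 10.56 per share

PV(dividends) I = 6.65·e^(−0.0533·2/12) + 10.71·e^(−0.0533·7/12) = 16.9733
Fair forward F* = (S − I)·e^(rT) = (409.05 − 16.9733)·e^0.035533 = 392.0767 × 1.036172 = 406.2589
Market kr 395.70 < fair 406.2589: forward underpriced → reverse cash-and-carry (short the stock, invest proceeds at r, pay the dividends, go long the forward).
Profit at T = |F_mkt − F*| = |395.70 − 406.2589| = kr 10.56 per share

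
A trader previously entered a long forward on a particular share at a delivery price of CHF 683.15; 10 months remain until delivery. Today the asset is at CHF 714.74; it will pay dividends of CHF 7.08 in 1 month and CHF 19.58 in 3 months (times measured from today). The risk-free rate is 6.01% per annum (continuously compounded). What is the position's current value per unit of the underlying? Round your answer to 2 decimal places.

PV(remaining dividends) I = 7.08·e^(−0.0601·1/12) + 19.58·e^(−0.0601·3/12) = 26.3326
Current forward F = (S − I)·e^(rT) = (714.74 − 26.3326)·e^(0.0601·10/12) = 688.4074 × 1.051359 = 723.7633
Value (long) = (F − K)·e^(−rT) = (723.7633 − 683.15) × 0.951150 = 38.6293
Value = CHF 38.63

CHF 38.63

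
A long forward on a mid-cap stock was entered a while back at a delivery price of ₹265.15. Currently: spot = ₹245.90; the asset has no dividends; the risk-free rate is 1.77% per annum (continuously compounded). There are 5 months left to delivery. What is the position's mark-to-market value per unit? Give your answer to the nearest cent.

-₹17.30

Current fair forward for the remaining 5 months: F = S·e^(r·T), r = 0.0177
F = 245.90 · e^(0.0177 × 5/12) = 245.90 × 1.007402 = 247.7202
Value of long forward = (F − K)·e^(−rT) = (247.7202 − 265.15) · e^(−0.0177·5/12)
= -17.4298 × 0.992652 = -17.30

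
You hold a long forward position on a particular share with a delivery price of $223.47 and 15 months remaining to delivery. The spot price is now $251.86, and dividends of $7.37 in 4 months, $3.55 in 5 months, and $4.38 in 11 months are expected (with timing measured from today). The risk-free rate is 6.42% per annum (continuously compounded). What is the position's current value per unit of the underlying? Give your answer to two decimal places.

$30.82

PV(remaining dividends) I = 7.37·e^(−0.0642·4/12) + 3.55·e^(−0.0642·5/12) + 4.38·e^(−0.0642·11/12) = 14.7999
Current forward F = (S − I)·e^(rT) = (251.86 − 14.7999)·e^(0.0642·15/12) = 237.0601 × 1.083558 = 256.8684
Value (long) = (F − K)·e^(−rT) = (256.8684 − 223.47) × 0.922886 = 30.8229
Value = $30.82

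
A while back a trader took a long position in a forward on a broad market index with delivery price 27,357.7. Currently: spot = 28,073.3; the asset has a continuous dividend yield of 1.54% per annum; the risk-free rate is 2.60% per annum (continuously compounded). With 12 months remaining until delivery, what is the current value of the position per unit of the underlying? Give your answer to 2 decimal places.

Current fair forward for the remaining 12 months: F = S·e^((r − q)·T), (r − q) = 0.0260 − 0.0154 = 0.0106
F = 28073.3 · e^(0.0106 × 12/12) = 28073.3 × 1.01065638 = 28372.4598
Value of long forward = (F − K)·e^(−rT) = (28372.4598 − 27357.7) · e^(−0.0260·12/12)
= 1014.7598 × 0.97433509 = 988.72

988.72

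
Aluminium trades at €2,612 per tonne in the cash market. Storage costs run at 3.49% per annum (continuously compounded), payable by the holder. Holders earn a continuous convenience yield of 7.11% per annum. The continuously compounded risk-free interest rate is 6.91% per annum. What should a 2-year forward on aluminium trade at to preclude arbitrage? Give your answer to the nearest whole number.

€2,790 per tonne

Net carry = r + u − y = 0.0691 + 0.0349 − 0.0711 = 0.0329
F = S·e^((r+u−y)T) = 2612 · e^(0.0329 × 2) = 2612 · e^0.065800
= 2612 × 1.068013 = €2,790 per tonne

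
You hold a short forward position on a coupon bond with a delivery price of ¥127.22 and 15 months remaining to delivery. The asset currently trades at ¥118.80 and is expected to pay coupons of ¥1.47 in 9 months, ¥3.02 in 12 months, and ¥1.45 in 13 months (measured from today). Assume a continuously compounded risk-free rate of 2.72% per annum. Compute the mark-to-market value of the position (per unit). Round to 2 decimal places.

PV(remaining coupons) I = 1.47·e^(−0.0272·9/12) + 3.02·e^(−0.0272·12/12) + 1.45·e^(−0.0272·13/12) = 5.7872
Current forward F = (S − I)·e^(rT) = (118.80 − 5.7872)·e^(0.0272·15/12) = 113.0128 × 1.034585 = 116.9213
Value (long) = (F − K)·e^(−rT) = (116.9213 − 127.22) × 0.966572 = -9.9544
Short position value = −(long value) = ¥9.95

¥9.95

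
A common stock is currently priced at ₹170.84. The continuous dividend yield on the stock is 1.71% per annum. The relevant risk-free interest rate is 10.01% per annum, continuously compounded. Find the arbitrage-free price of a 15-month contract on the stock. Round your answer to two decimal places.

F = S·e^((r − q)T) = 170.84 · e^((0.1001 − 0.0171) × 15/12)
= 170.84 · e^0.103750 = 170.84 × 1.109323
F = ₹189.52

₹189.52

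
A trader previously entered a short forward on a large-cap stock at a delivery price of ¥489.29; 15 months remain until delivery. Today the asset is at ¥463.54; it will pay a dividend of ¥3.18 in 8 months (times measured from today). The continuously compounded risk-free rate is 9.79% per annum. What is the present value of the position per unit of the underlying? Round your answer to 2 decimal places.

PV(remaining dividends) I = 3.18·e^(−0.0979·8/12) = 2.9791
Current forward F = (S − I)·e^(rT) = (463.54 − 2.9791)·e^(0.0979·15/12) = 460.5609 × 1.130178 = 520.5158
Value (long) = (F − K)·e^(−rT) = (520.5158 − 489.29) × 0.884817 = 27.6291
Short position value = −(long value) = -¥27.63

-¥27.63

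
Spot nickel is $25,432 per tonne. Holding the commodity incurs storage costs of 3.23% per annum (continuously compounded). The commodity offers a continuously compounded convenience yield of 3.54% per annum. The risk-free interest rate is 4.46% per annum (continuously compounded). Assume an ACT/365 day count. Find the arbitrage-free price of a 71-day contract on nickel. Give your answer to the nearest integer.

$25,638 per tonne

Net carry = r + u − y = 0.0446 + 0.0323 − 0.0354 = 0.0415
F = S·e^((r+u−y)T) = 25432 · e^(0.0415 × 71/365) = 25432 · e^0.008073
= 25432 × 1.008106 = $25,638 per tonne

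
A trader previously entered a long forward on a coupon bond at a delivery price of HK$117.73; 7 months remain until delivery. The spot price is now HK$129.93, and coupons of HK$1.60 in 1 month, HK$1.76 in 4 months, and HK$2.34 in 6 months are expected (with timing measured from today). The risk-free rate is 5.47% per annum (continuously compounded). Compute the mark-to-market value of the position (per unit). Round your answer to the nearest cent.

PV(remaining coupons) I = 1.60·e^(−0.0547·1/12) + 1.76·e^(−0.0547·4/12) + 2.34·e^(−0.0547·6/12) = 5.5978
Current forward F = (S − I)·e^(rT) = (129.93 − 5.5978)·e^(0.0547·7/12) = 124.3322 × 1.032423 = 128.3634
Value (long) = (F − K)·e^(−rT) = (128.3634 − 117.73) × 0.968595 = 10.2995
Value = HK$10.30

HK$10.30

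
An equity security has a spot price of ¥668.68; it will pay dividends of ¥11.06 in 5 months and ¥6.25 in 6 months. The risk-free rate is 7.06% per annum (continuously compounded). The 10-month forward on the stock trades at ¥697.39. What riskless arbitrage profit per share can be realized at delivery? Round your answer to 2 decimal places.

¥5.98 per share

PV(dividends) I = 11.06·e^(−0.0706·5/12) + 6.25·e^(−0.0706·6/12) = 16.7726
Fair forward F* = (S − I)·e^(rT) = (668.68 − 16.7726)·e^0.058833 = 651.9074 × 1.060598 = 691.4117
Market ¥697.39 > fair 691.4117: forward overpriced → cash-and-carry (borrow at r, buy the stock and collect the dividends, short the forward).
Profit at T = |F_mkt − F*| = |697.39 − 691.4117| = ¥5.98 per share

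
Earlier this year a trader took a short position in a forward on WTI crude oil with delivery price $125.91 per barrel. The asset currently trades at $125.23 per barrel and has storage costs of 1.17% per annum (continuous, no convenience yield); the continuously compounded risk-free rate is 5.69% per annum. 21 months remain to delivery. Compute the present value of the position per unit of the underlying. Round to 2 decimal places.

-$13.84 per barrel

Current fair forward for the remaining 21 months: F = S·e^((r + u)·T), (r + u) = 0.0569 + 0.0117 = 0.0686
F = 125.23 · e^(0.0686 × 21/12) = 125.23 × 1.127553 = 141.2035
Value of long forward = (F − K)·e^(−rT) = (141.2035 − 125.91) · e^(−0.0569·21/12)
= 15.2935 × 0.905222 = 13.84
Short position value = −(long value) = -$13.84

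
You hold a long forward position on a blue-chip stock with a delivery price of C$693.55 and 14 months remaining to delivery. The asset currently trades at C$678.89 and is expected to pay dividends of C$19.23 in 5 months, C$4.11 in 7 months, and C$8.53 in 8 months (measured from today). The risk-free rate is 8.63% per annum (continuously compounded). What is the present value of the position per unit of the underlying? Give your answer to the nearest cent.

PV(remaining dividends) I = 19.23·e^(−0.0863·5/12) + 4.11·e^(−0.0863·7/12) + 8.53·e^(−0.0863·8/12) = 30.5121
Current forward F = (S − I)·e^(rT) = (678.89 − 30.5121)·e^(0.0863·14/12) = 648.3779 × 1.105926 = 717.0580
Value (long) = (F − K)·e^(−rT) = (717.0580 − 693.55) × 0.904219 = 21.2564
Value = C$21.26

C$21.26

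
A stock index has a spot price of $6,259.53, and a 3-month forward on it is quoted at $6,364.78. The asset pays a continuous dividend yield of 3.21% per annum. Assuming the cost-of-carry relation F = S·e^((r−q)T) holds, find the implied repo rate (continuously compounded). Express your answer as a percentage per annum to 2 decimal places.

9.88%

From F = S·e^((r−q)T): (r − q) = ln(F/S)/T
ln(6364.78/6259.53) = ln(1.016814) = 0.016674
(r − q) = 0.016674 / (3/12) = 0.066696
r = ln(F/S)/T + q = 0.066696 + 0.0321 = 0.098796
r = 9.88%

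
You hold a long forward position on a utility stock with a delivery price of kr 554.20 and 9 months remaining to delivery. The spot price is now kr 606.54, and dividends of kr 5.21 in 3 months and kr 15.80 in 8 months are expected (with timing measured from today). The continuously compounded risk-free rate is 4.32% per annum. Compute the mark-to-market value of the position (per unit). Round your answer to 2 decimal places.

PV(remaining dividends) I = 5.21·e^(−0.0432·3/12) + 15.80·e^(−0.0432·8/12) = 20.5055
Current forward F = (S − I)·e^(rT) = (606.54 − 20.5055)·e^(0.0432·9/12) = 586.0345 × 1.032931 = 605.3332
Value (long) = (F − K)·e^(−rT) = (605.3332 − 554.20) × 0.968119 = 49.5030
Value = kr 49.50

kr 49.50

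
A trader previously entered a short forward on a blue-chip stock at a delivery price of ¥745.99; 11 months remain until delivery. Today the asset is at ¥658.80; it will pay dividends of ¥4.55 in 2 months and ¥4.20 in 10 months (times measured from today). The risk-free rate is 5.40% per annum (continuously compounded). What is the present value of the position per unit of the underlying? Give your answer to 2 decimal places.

¥59.69

PV(remaining dividends) I = 4.55·e^(−0.0540·2/12) + 4.20·e^(−0.0540·10/12) = 8.5244
Current forward F = (S − I)·e^(rT) = (658.80 − 8.5244)·e^(0.0540·11/12) = 650.2756 × 1.050746 = 683.2745
Value (long) = (F − K)·e^(−rT) = (683.2745 − 745.99) × 0.951705 = -59.6867
Short position value = −(long value) = ¥59.69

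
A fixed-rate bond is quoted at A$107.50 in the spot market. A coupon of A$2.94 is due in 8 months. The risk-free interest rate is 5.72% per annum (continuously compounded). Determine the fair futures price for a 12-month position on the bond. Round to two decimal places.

A$110.83

PV(coupons) I = 2.94·e^(−0.0572·8/12)
I = 2.8300
F = (S − I)·e^(rT) = (107.50 − 2.8300) · e^(0.0572·12/12)
= 104.6700 · e^0.057200 = 104.6700 × 1.058868 = A$110.83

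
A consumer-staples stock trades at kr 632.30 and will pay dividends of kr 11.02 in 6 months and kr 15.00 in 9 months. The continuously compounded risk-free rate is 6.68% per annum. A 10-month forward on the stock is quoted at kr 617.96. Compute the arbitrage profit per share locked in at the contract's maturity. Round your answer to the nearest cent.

PV(dividends) I = 11.02·e^(−0.0668·6/12) + 15.00·e^(−0.0668·9/12) = 24.9250
Fair forward F* = (S − I)·e^(rT) = (632.30 − 24.9250)·e^0.055667 = 607.3750 × 1.057246 = 642.1448
Market kr 617.96 < fair 642.1448: forward underpriced → reverse cash-and-carry (short the stock, invest proceeds at r, pay the dividends, go long the forward).
Profit at T = |F_mkt − F*| = |617.96 − 642.1448| = kr 24.18 per share

kr 24.18 per share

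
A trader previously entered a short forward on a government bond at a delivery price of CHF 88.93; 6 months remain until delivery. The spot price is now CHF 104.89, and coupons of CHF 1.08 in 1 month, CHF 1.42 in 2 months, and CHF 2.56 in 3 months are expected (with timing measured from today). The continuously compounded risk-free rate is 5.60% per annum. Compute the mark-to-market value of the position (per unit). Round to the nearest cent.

PV(remaining coupons) I = 1.08·e^(−0.0560·1/12) + 1.42·e^(−0.0560·2/12) + 2.56·e^(−0.0560·3/12) = 5.0062
Current forward F = (S − I)·e^(rT) = (104.89 − 5.0062)·e^(0.0560·6/12) = 99.8838 × 1.028396 = 102.7201
Value (long) = (F − K)·e^(−rT) = (102.7201 − 88.93) × 0.972388 = 13.4093
Short position value = −(long value) = -CHF 13.41

-CHF 13.41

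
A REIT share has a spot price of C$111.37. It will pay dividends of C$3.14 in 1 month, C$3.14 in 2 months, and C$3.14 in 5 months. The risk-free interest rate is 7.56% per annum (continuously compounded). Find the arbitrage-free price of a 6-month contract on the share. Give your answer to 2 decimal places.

C$106.04

PV(dividends) I = 3.14·e^(−0.0756·1/12) + 3.14·e^(−0.0756·2/12) + 3.14·e^(−0.0756·5/12)
I = 3.1203 + 3.1007 + 3.0426 = 9.2636
F = (S − I)·e^(rT) = (111.37 − 9.2636) · e^(0.0756·6/12)
= 102.1064 · e^0.037800 = 102.1064 × 1.038524 = C$106.04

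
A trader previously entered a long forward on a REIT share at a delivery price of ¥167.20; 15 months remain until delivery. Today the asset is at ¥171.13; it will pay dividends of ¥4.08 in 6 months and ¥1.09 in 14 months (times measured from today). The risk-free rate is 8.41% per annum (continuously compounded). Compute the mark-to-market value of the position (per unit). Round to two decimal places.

PV(remaining dividends) I = 4.08·e^(−0.0841·6/12) + 1.09·e^(−0.0841·14/12) = 4.9001
Current forward F = (S − I)·e^(rT) = (171.13 − 4.9001)·e^(0.0841·15/12) = 166.2299 × 1.110849 = 184.6563
Value (long) = (F − K)·e^(−rT) = (184.6563 − 167.20) × 0.900212 = 15.7144
Value = ¥15.71

¥15.71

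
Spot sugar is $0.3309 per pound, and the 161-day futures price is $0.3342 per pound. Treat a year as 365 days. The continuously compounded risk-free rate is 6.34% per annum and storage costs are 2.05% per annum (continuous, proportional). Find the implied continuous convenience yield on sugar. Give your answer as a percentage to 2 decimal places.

6.14%

F = S·e^((r+u−y)T) ⇒ (r+u−y) = ln(F/S)/T
ln(0.3342/0.3309) = 0.009923; /T ⇒ 0.022496
y = r + u − ln(F/S)/T = 0.0634 + 0.0205 − 0.022496 = 0.061404
y = 6.14%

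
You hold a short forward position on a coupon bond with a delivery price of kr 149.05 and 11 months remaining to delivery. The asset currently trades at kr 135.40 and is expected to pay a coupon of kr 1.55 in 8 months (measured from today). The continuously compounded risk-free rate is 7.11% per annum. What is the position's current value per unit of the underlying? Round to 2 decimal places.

kr 5.72

PV(remaining coupons) I = 1.55·e^(−0.0711·8/12) = 1.4782
Current forward F = (S − I)·e^(rT) = (135.40 − 1.4782)·e^(0.0711·11/12) = 133.9218 × 1.067346 = 142.9409
Value (long) = (F − K)·e^(−rT) = (142.9409 − 149.05) × 0.936903 = -5.7236
Short position value = −(long value) = kr 5.72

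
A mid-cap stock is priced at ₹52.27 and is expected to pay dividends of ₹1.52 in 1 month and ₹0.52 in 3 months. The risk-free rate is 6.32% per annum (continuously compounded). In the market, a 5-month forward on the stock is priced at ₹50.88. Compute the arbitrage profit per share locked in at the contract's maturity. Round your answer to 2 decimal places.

PV(dividends) I = 1.52·e^(−0.0632·1/12) + 0.52·e^(−0.0632·3/12) = 2.0239
Fair forward F* = (S − I)·e^(rT) = (52.27 − 2.0239)·e^0.026333 = 50.2461 × 1.026683 = 51.5868
Market ₹50.88 < fair 51.5868: forward underpriced → reverse cash-and-carry (short the stock, invest proceeds at r, pay the dividends, go long the forward).
Profit at T = |F_mkt − F*| = |50.88 − 51.5868| = ₹0.71 per share

₹0.71 per share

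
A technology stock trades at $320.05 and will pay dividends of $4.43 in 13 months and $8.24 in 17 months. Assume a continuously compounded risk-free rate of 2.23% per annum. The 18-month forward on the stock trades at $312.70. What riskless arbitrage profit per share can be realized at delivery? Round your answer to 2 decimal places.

PV(dividends) I = 4.43·e^(−0.0223·13/12) + 8.24·e^(−0.0223·17/12) = 12.3080
Fair forward F* = (S − I)·e^(rT) = (320.05 − 12.3080)·e^0.033450 = 307.7420 × 1.034016 = 318.2102
Market $312.70 < fair 318.2102: forward underpriced → reverse cash-and-carry (short the stock, invest proceeds at r, pay the dividends, go long the forward).
Profit at T = |F_mkt − F*| = |312.70 − 318.2102| = $5.51 per share

$5.51 per share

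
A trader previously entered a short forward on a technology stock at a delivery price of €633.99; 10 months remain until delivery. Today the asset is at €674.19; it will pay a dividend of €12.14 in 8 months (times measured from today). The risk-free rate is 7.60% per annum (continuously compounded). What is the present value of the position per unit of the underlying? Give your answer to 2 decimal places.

PV(remaining dividends) I = 12.14·e^(−0.0760·8/12) = 11.5402
Current forward F = (S − I)·e^(rT) = (674.19 − 11.5402)·e^(0.0760·10/12) = 662.6498 × 1.065382 = 705.9752
Value (long) = (F − K)·e^(−rT) = (705.9752 − 633.99) × 0.938631 = 67.5675
Short position value = −(long value) = -€67.57

-€67.57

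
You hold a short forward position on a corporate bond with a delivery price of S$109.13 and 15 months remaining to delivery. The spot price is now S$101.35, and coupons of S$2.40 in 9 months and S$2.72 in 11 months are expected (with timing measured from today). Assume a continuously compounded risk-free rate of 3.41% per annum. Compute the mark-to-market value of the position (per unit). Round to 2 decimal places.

PV(remaining coupons) I = 2.40·e^(−0.0341·9/12) + 2.72·e^(−0.0341·11/12) = 4.9757
Current forward F = (S − I)·e^(rT) = (101.35 − 4.9757)·e^(0.0341·15/12) = 96.3743 × 1.043546 = 100.5710
Value (long) = (F − K)·e^(−rT) = (100.5710 − 109.13) × 0.958271 = -8.2018
Short position value = −(long value) = S$8.20

S$8.20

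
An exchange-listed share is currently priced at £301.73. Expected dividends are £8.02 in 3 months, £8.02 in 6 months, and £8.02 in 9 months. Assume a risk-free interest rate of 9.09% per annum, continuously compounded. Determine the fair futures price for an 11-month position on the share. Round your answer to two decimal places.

£302.96

PV(dividends) I = 8.02·e^(−0.0909·3/12) + 8.02·e^(−0.0909·6/12) + 8.02·e^(−0.0909·9/12)
I = 7.8398 + 7.6637 + 7.4915 = 22.9950
F = (S − I)·e^(rT) = (301.73 − 22.9950) · e^(0.0909·11/12)
= 278.7350 · e^0.083325 = 278.7350 × 1.086895 = £302.96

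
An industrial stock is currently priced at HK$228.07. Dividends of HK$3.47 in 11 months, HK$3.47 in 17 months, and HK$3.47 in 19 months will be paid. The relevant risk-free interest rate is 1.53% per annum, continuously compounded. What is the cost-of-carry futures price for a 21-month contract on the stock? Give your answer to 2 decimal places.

PV(dividends) I = 3.47·e^(−0.0153·11/12) + 3.47·e^(−0.0153·17/12) + 3.47·e^(−0.0153·19/12)
I = 3.4217 + 3.3956 + 3.3869 = 10.2042
F = (S − I)·e^(rT) = (228.07 − 10.2042) · e^(0.0153·21/12)
= 217.8658 · e^0.026775 = 217.8658 × 1.027137 = HK$223.78

HK$223.78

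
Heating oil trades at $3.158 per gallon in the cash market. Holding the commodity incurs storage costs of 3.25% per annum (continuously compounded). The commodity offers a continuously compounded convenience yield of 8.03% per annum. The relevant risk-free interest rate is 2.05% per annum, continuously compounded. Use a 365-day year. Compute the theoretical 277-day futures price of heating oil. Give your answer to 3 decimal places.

$3.093 per gallon

Net carry = r + u − y = 0.0205 + 0.0325 − 0.0803 = -0.0273
F = S·e^((r+u−y)T) = 3.158 · e^(-0.0273 × 277/365) = 3.158 · e^-0.020718
= 3.158 × 0.979495 = $3.093 per gallon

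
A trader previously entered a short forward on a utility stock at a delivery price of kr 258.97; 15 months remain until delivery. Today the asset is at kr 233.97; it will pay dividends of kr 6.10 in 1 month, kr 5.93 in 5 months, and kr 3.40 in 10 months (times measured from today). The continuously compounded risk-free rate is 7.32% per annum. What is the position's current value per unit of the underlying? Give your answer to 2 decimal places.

PV(remaining dividends) I = 6.10·e^(−0.0732·1/12) + 5.93·e^(−0.0732·5/12) + 3.40·e^(−0.0732·10/12) = 15.0136
Current forward F = (S − I)·e^(rT) = (233.97 − 15.0136)·e^(0.0732·15/12) = 218.9564 × 1.095817 = 239.9361
Value (long) = (F − K)·e^(−rT) = (239.9361 − 258.97) × 0.912561 = -17.3696
Short position value = −(long value) = kr 17.37

kr 17.37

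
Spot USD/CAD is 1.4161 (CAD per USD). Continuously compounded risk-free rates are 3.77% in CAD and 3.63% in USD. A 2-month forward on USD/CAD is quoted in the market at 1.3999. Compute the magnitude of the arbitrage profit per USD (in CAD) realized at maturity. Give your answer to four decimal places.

Fair forward: F* = S·e^(carry·T), with carry = (r_CAD − r_USD) = 0.0377 − 0.0363 = 0.0014
F* = 1.4161 · e^(0.0014 × 2/12) = 1.4161 · e^0.000233 = 1.4161 × 1.000233 = 1.4164
Market 1.3999 < fair 1.4164: forward underpriced → reverse cash-and-carry (short spot, go long the forward).
At maturity, profit = |F_mkt − F*| = |1.3999 − 1.4164| = 0.0165 per USD (in CAD)

0.0165 per USD (in CAD)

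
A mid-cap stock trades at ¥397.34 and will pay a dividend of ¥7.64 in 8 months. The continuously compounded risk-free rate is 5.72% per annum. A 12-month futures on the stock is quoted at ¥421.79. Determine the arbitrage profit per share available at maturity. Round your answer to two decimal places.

PV(dividends) I = 7.64·e^(−0.0572·8/12) = 7.3541
Fair futures F* = (S − I)·e^(rT) = (397.34 − 7.3541)·e^0.057200 = 389.9859 × 1.058868 = 412.9436
Market ¥421.79 > fair 412.9436: forward overpriced → cash-and-carry (borrow at r, buy the stock and collect the dividends, short the forward).
Profit at T = |F_mkt − F*| = |421.79 − 412.9436| = ¥8.85 per share

¥8.85 per share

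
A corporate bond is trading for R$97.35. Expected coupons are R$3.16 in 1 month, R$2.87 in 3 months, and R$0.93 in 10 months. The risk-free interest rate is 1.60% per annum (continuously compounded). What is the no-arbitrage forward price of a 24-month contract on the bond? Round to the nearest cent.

PV(coupons) I = 3.16·e^(−0.0160·1/12) + 2.87·e^(−0.0160·3/12) + 0.93·e^(−0.0160·10/12)
I = 3.1558 + 2.8585 + 0.9177 = 6.9320
F = (S − I)·e^(rT) = (97.35 − 6.9320) · e^(0.0160·24/12)
= 90.4180 · e^0.032000 = 90.4180 × 1.032518 = R$93.36

R$93.36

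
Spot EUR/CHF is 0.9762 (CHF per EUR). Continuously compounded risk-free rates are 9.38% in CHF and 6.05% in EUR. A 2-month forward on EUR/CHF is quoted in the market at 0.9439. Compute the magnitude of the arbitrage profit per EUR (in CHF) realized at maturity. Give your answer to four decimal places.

Fair forward: F* = S·e^(carry·T), with carry = (r_CHF − r_EUR) = 0.0938 − 0.0605 = 0.0333
F* = 0.9762 · e^(0.0333 × 2/12) = 0.9762 · e^0.005550 = 0.9762 × 1.005565 = 0.9816
Market 0.9439 < fair 0.9816: forward underpriced → reverse cash-and-carry (short spot, go long the forward).
At maturity, profit = |F_mkt − F*| = |0.9439 − 0.9816| = 0.0377 per EUR (in CHF)

0.0377 per EUR (in CHF)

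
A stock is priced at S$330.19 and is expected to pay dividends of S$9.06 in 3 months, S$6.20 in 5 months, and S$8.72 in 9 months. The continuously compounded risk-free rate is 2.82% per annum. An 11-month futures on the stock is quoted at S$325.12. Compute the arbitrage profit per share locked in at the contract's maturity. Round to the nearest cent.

PV(dividends) I = 9.06·e^(−0.0282·3/12) + 6.20·e^(−0.0282·5/12) + 8.72·e^(−0.0282·9/12) = 23.6614
Fair futures F* = (S − I)·e^(rT) = (330.19 − 23.6614)·e^0.025850 = 306.5286 × 1.026187 = 314.5557
Market S$325.12 > fair 314.5557: forward overpriced → cash-and-carry (borrow at r, buy the stock and collect the dividends, short the forward).
Profit at T = |F_mkt − F*| = |325.12 − 314.5557| = S$10.56 per share

S$10.56 per share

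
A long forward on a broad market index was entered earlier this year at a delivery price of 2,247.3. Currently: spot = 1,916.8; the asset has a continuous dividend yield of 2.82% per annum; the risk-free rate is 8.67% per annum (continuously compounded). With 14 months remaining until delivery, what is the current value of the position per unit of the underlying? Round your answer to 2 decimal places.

Current fair forward for the remaining 14 months: F = S·e^((r − q)·T), (r − q) = 0.0867 − 0.0282 = 0.0585
F = 1916.8 · e^(0.0585 × 14/12) = 1916.8 × 1.07063293 = 2052.1892
Value of long forward = (F − K)·e^(−rT) = (2052.1892 − 2247.3) · e^(−0.0867·14/12)
= -195.1108 × 0.90379745 = -176.34

-176.34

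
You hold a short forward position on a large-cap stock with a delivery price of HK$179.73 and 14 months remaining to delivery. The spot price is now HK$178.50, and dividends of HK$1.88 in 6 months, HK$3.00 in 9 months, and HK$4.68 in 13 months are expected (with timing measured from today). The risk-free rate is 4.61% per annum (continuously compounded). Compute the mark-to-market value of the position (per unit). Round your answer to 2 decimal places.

HK$1.01

PV(remaining dividends) I = 1.88·e^(−0.0461·6/12) + 3.00·e^(−0.0461·9/12) + 4.68·e^(−0.0461·13/12) = 9.1872
Current forward F = (S − I)·e^(rT) = (178.50 − 9.1872)·e^(0.0461·14/12) = 169.3128 × 1.055256 = 178.6683
Value (long) = (F − K)·e^(−rT) = (178.6683 − 179.73) × 0.947637 = -1.0061
Short position value = −(long value) = HK$1.01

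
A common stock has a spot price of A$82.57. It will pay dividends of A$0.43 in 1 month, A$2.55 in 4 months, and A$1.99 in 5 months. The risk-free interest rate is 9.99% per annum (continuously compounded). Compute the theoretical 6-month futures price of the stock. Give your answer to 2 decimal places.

A$81.75

PV(dividends) I = 0.43·e^(−0.0999·1/12) + 2.55·e^(−0.0999·4/12) + 1.99·e^(−0.0999·5/12)
I = 0.4264 + 2.4665 + 1.9089 = 4.8018
F = (S − I)·e^(rT) = (82.57 − 4.8018) · e^(0.0999·6/12)
= 77.7682 · e^0.049950 = 77.7682 × 1.051219 = A$81.75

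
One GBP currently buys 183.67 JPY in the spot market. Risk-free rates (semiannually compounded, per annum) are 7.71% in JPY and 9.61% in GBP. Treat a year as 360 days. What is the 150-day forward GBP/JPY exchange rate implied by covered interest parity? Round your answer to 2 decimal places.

182.28

By covered interest parity, F = S · (1+r_JPY/2)^(2T) / (1+r_GBP/2)^(2T)
= 183.67 × 1.032023 / 1.039884 = 183.67 × 0.992441
F = 182.28 JPY per GBP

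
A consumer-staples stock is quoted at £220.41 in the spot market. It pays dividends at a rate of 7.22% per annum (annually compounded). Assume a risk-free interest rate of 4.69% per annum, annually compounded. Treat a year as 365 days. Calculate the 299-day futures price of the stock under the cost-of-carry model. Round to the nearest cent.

£216.14

F = S · (1+r)^T / (1+q)^T
= 220.41 × 1.038259 / 1.058769 = 220.41 × 0.980628
F = £216.14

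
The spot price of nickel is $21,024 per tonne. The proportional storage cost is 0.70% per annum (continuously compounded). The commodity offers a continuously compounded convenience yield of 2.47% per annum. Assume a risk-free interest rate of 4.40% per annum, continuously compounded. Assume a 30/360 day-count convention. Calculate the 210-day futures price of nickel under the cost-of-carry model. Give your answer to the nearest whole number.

$21,349 per tonne

Net carry = r + u − y = 0.0440 + 0.0070 − 0.0247 = 0.0263
F = S·e^((r+u−y)T) = 21024 · e^(0.0263 × 210/360) = 21024 · e^0.015342
= 21024 × 1.015460 = $21,349 per tonne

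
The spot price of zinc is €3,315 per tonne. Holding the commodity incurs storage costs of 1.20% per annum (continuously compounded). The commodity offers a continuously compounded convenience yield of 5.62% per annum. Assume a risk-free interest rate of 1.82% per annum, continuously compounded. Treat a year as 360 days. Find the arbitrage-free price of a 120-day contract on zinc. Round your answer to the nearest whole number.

Net carry = r + u − y = 0.0182 + 0.0120 − 0.0562 = -0.0260
F = S·e^((r+u−y)T) = 3315 · e^(-0.0260 × 120/360) = 3315 · e^-0.008667
= 3315 × 0.991370 = €3,286 per tonne

€3,286 per tonne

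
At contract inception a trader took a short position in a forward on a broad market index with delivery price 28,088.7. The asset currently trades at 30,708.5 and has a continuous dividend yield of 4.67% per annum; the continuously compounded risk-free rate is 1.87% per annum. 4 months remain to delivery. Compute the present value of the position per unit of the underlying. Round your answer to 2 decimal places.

Current fair forward for the remaining 4 months: F = S·e^((r − q)·T), (r − q) = 0.0187 − 0.0467 = -0.0280
F = 30708.5 · e^(-0.0280 × 4/12) = 30708.5 × 0.99071009 = 30423.2208
Value of long forward = (F − K)·e^(−rT) = (30423.2208 − 28088.7) · e^(−0.0187·4/12)
= 2334.5208 × 0.99378605 = 2320.01
Short position value = −(long value) = -2320.01

-2320.01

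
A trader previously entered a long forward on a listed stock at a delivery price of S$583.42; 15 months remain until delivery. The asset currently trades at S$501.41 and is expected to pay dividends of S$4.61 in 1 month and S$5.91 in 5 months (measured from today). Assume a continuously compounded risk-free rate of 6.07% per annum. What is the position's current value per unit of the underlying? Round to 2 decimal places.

-S$49.73

PV(remaining dividends) I = 4.61·e^(−0.0607·1/12) + 5.91·e^(−0.0607·5/12) = 10.3491
Current forward F = (S − I)·e^(rT) = (501.41 − 10.3491)·e^(0.0607·15/12) = 491.0609 × 1.078828 = 529.7702
Value (long) = (F − K)·e^(−rT) = (529.7702 − 583.42) × 0.926932 = -49.7297
Value = -S$49.73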